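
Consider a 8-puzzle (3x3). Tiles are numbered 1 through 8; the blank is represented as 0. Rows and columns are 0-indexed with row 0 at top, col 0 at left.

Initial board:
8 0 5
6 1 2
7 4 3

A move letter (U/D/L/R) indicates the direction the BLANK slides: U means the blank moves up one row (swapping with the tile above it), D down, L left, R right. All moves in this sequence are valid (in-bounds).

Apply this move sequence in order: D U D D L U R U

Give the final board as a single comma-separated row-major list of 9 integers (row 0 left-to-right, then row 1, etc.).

Answer: 8, 0, 5, 4, 1, 2, 6, 7, 3

Derivation:
After move 1 (D):
8 1 5
6 0 2
7 4 3

After move 2 (U):
8 0 5
6 1 2
7 4 3

After move 3 (D):
8 1 5
6 0 2
7 4 3

After move 4 (D):
8 1 5
6 4 2
7 0 3

After move 5 (L):
8 1 5
6 4 2
0 7 3

After move 6 (U):
8 1 5
0 4 2
6 7 3

After move 7 (R):
8 1 5
4 0 2
6 7 3

After move 8 (U):
8 0 5
4 1 2
6 7 3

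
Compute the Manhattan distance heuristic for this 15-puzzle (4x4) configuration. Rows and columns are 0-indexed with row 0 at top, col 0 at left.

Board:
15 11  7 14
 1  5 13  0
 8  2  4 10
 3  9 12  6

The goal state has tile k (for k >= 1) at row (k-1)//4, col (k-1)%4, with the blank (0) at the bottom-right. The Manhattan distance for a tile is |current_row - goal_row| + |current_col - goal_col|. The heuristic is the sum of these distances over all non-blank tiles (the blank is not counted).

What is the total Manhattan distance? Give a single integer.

Tile 15: at (0,0), goal (3,2), distance |0-3|+|0-2| = 5
Tile 11: at (0,1), goal (2,2), distance |0-2|+|1-2| = 3
Tile 7: at (0,2), goal (1,2), distance |0-1|+|2-2| = 1
Tile 14: at (0,3), goal (3,1), distance |0-3|+|3-1| = 5
Tile 1: at (1,0), goal (0,0), distance |1-0|+|0-0| = 1
Tile 5: at (1,1), goal (1,0), distance |1-1|+|1-0| = 1
Tile 13: at (1,2), goal (3,0), distance |1-3|+|2-0| = 4
Tile 8: at (2,0), goal (1,3), distance |2-1|+|0-3| = 4
Tile 2: at (2,1), goal (0,1), distance |2-0|+|1-1| = 2
Tile 4: at (2,2), goal (0,3), distance |2-0|+|2-3| = 3
Tile 10: at (2,3), goal (2,1), distance |2-2|+|3-1| = 2
Tile 3: at (3,0), goal (0,2), distance |3-0|+|0-2| = 5
Tile 9: at (3,1), goal (2,0), distance |3-2|+|1-0| = 2
Tile 12: at (3,2), goal (2,3), distance |3-2|+|2-3| = 2
Tile 6: at (3,3), goal (1,1), distance |3-1|+|3-1| = 4
Sum: 5 + 3 + 1 + 5 + 1 + 1 + 4 + 4 + 2 + 3 + 2 + 5 + 2 + 2 + 4 = 44

Answer: 44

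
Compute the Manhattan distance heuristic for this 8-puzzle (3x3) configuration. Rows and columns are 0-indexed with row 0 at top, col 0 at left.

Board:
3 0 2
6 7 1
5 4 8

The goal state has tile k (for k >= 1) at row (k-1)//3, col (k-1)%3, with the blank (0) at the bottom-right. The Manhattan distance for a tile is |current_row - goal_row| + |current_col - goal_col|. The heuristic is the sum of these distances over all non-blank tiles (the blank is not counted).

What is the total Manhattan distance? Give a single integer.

Answer: 15

Derivation:
Tile 3: at (0,0), goal (0,2), distance |0-0|+|0-2| = 2
Tile 2: at (0,2), goal (0,1), distance |0-0|+|2-1| = 1
Tile 6: at (1,0), goal (1,2), distance |1-1|+|0-2| = 2
Tile 7: at (1,1), goal (2,0), distance |1-2|+|1-0| = 2
Tile 1: at (1,2), goal (0,0), distance |1-0|+|2-0| = 3
Tile 5: at (2,0), goal (1,1), distance |2-1|+|0-1| = 2
Tile 4: at (2,1), goal (1,0), distance |2-1|+|1-0| = 2
Tile 8: at (2,2), goal (2,1), distance |2-2|+|2-1| = 1
Sum: 2 + 1 + 2 + 2 + 3 + 2 + 2 + 1 = 15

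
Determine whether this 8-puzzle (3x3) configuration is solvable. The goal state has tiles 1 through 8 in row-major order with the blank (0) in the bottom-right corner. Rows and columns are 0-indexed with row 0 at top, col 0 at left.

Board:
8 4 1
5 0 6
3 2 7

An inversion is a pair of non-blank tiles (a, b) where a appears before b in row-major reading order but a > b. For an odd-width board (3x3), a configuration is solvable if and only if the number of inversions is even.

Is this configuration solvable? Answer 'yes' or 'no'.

Answer: no

Derivation:
Inversions (pairs i<j in row-major order where tile[i] > tile[j] > 0): 15
15 is odd, so the puzzle is not solvable.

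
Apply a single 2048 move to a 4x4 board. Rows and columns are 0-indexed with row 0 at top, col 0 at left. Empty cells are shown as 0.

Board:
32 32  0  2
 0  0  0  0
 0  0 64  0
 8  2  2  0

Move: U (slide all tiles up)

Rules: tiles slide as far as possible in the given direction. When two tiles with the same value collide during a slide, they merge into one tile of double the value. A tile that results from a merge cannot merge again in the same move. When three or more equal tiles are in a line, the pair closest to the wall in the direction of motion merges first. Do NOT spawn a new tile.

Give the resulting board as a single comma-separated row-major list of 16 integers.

Slide up:
col 0: [32, 0, 0, 8] -> [32, 8, 0, 0]
col 1: [32, 0, 0, 2] -> [32, 2, 0, 0]
col 2: [0, 0, 64, 2] -> [64, 2, 0, 0]
col 3: [2, 0, 0, 0] -> [2, 0, 0, 0]

Answer: 32, 32, 64, 2, 8, 2, 2, 0, 0, 0, 0, 0, 0, 0, 0, 0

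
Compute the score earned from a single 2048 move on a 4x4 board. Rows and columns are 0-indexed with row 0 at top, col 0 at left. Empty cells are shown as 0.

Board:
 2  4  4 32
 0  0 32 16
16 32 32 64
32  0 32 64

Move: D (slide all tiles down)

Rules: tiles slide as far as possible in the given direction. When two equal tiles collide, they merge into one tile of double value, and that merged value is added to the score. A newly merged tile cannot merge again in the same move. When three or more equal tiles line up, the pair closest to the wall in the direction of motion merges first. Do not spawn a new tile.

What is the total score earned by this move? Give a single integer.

Answer: 192

Derivation:
Slide down:
col 0: [2, 0, 16, 32] -> [0, 2, 16, 32]  score +0 (running 0)
col 1: [4, 0, 32, 0] -> [0, 0, 4, 32]  score +0 (running 0)
col 2: [4, 32, 32, 32] -> [0, 4, 32, 64]  score +64 (running 64)
col 3: [32, 16, 64, 64] -> [0, 32, 16, 128]  score +128 (running 192)
Board after move:
  0   0   0   0
  2   0   4  32
 16   4  32  16
 32  32  64 128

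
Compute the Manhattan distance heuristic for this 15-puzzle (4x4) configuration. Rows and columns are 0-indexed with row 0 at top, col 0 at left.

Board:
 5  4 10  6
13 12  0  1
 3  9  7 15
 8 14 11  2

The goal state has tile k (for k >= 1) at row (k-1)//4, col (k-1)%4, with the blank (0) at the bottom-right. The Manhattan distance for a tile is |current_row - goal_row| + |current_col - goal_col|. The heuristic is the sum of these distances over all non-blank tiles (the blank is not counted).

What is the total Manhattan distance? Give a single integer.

Answer: 37

Derivation:
Tile 5: at (0,0), goal (1,0), distance |0-1|+|0-0| = 1
Tile 4: at (0,1), goal (0,3), distance |0-0|+|1-3| = 2
Tile 10: at (0,2), goal (2,1), distance |0-2|+|2-1| = 3
Tile 6: at (0,3), goal (1,1), distance |0-1|+|3-1| = 3
Tile 13: at (1,0), goal (3,0), distance |1-3|+|0-0| = 2
Tile 12: at (1,1), goal (2,3), distance |1-2|+|1-3| = 3
Tile 1: at (1,3), goal (0,0), distance |1-0|+|3-0| = 4
Tile 3: at (2,0), goal (0,2), distance |2-0|+|0-2| = 4
Tile 9: at (2,1), goal (2,0), distance |2-2|+|1-0| = 1
Tile 7: at (2,2), goal (1,2), distance |2-1|+|2-2| = 1
Tile 15: at (2,3), goal (3,2), distance |2-3|+|3-2| = 2
Tile 8: at (3,0), goal (1,3), distance |3-1|+|0-3| = 5
Tile 14: at (3,1), goal (3,1), distance |3-3|+|1-1| = 0
Tile 11: at (3,2), goal (2,2), distance |3-2|+|2-2| = 1
Tile 2: at (3,3), goal (0,1), distance |3-0|+|3-1| = 5
Sum: 1 + 2 + 3 + 3 + 2 + 3 + 4 + 4 + 1 + 1 + 2 + 5 + 0 + 1 + 5 = 37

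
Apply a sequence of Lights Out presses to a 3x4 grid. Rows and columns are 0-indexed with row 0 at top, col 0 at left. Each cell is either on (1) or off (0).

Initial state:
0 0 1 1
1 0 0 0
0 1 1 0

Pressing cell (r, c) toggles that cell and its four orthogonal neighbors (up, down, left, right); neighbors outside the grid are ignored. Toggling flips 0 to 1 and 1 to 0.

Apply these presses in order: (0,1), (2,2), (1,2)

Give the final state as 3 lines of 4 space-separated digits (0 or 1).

Answer: 1 1 1 1
1 0 0 1
0 0 1 1

Derivation:
After press 1 at (0,1):
1 1 0 1
1 1 0 0
0 1 1 0

After press 2 at (2,2):
1 1 0 1
1 1 1 0
0 0 0 1

After press 3 at (1,2):
1 1 1 1
1 0 0 1
0 0 1 1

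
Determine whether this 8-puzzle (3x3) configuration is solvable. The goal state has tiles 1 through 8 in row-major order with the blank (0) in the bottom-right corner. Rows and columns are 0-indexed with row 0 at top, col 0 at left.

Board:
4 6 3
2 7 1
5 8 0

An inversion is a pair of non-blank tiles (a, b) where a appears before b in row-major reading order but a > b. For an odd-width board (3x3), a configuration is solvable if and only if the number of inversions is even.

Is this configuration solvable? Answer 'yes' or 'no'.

Inversions (pairs i<j in row-major order where tile[i] > tile[j] > 0): 12
12 is even, so the puzzle is solvable.

Answer: yes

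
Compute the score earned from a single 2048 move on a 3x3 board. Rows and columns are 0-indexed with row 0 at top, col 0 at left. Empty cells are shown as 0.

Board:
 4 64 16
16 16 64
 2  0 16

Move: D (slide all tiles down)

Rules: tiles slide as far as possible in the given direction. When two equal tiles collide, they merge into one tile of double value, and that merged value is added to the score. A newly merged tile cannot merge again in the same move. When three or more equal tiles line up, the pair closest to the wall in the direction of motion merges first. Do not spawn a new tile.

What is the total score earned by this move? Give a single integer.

Answer: 0

Derivation:
Slide down:
col 0: [4, 16, 2] -> [4, 16, 2]  score +0 (running 0)
col 1: [64, 16, 0] -> [0, 64, 16]  score +0 (running 0)
col 2: [16, 64, 16] -> [16, 64, 16]  score +0 (running 0)
Board after move:
 4  0 16
16 64 64
 2 16 16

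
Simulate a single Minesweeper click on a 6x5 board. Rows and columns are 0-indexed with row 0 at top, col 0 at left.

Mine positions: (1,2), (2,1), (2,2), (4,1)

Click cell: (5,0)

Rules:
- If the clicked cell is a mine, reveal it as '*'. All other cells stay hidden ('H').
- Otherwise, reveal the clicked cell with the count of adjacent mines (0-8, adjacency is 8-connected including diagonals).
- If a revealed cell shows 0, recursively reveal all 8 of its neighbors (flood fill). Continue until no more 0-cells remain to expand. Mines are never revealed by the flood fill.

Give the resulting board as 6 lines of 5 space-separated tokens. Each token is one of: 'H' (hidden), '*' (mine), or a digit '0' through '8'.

H H H H H
H H H H H
H H H H H
H H H H H
H H H H H
1 H H H H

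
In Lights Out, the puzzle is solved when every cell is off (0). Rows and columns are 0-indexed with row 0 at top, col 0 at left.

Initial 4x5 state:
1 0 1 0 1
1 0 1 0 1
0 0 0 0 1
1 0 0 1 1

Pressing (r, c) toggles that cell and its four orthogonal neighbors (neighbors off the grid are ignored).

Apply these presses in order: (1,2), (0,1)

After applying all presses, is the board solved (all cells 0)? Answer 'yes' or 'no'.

Answer: no

Derivation:
After press 1 at (1,2):
1 0 0 0 1
1 1 0 1 1
0 0 1 0 1
1 0 0 1 1

After press 2 at (0,1):
0 1 1 0 1
1 0 0 1 1
0 0 1 0 1
1 0 0 1 1

Lights still on: 11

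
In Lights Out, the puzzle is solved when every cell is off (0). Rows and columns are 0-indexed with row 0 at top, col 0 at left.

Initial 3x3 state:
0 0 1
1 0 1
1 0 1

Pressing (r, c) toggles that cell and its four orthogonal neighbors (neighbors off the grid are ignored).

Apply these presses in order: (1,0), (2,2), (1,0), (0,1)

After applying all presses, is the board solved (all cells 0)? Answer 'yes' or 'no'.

After press 1 at (1,0):
1 0 1
0 1 1
0 0 1

After press 2 at (2,2):
1 0 1
0 1 0
0 1 0

After press 3 at (1,0):
0 0 1
1 0 0
1 1 0

After press 4 at (0,1):
1 1 0
1 1 0
1 1 0

Lights still on: 6

Answer: no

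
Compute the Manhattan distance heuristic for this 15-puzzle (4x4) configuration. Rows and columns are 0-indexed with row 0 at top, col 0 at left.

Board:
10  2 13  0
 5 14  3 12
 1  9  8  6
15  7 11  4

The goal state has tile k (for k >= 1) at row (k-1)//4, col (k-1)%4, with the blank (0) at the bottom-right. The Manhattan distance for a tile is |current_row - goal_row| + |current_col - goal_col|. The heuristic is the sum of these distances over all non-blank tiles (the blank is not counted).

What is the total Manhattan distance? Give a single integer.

Answer: 29

Derivation:
Tile 10: (0,0)->(2,1) = 3
Tile 2: (0,1)->(0,1) = 0
Tile 13: (0,2)->(3,0) = 5
Tile 5: (1,0)->(1,0) = 0
Tile 14: (1,1)->(3,1) = 2
Tile 3: (1,2)->(0,2) = 1
Tile 12: (1,3)->(2,3) = 1
Tile 1: (2,0)->(0,0) = 2
Tile 9: (2,1)->(2,0) = 1
Tile 8: (2,2)->(1,3) = 2
Tile 6: (2,3)->(1,1) = 3
Tile 15: (3,0)->(3,2) = 2
Tile 7: (3,1)->(1,2) = 3
Tile 11: (3,2)->(2,2) = 1
Tile 4: (3,3)->(0,3) = 3
Sum: 3 + 0 + 5 + 0 + 2 + 1 + 1 + 2 + 1 + 2 + 3 + 2 + 3 + 1 + 3 = 29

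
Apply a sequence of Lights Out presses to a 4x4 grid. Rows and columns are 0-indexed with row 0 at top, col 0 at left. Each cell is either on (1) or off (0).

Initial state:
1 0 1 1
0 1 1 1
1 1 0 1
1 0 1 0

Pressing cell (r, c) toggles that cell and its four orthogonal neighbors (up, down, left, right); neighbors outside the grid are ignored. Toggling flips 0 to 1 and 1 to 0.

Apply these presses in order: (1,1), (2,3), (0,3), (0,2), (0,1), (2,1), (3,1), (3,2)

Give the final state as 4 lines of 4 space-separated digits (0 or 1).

After press 1 at (1,1):
1 1 1 1
1 0 0 1
1 0 0 1
1 0 1 0

After press 2 at (2,3):
1 1 1 1
1 0 0 0
1 0 1 0
1 0 1 1

After press 3 at (0,3):
1 1 0 0
1 0 0 1
1 0 1 0
1 0 1 1

After press 4 at (0,2):
1 0 1 1
1 0 1 1
1 0 1 0
1 0 1 1

After press 5 at (0,1):
0 1 0 1
1 1 1 1
1 0 1 0
1 0 1 1

After press 6 at (2,1):
0 1 0 1
1 0 1 1
0 1 0 0
1 1 1 1

After press 7 at (3,1):
0 1 0 1
1 0 1 1
0 0 0 0
0 0 0 1

After press 8 at (3,2):
0 1 0 1
1 0 1 1
0 0 1 0
0 1 1 0

Answer: 0 1 0 1
1 0 1 1
0 0 1 0
0 1 1 0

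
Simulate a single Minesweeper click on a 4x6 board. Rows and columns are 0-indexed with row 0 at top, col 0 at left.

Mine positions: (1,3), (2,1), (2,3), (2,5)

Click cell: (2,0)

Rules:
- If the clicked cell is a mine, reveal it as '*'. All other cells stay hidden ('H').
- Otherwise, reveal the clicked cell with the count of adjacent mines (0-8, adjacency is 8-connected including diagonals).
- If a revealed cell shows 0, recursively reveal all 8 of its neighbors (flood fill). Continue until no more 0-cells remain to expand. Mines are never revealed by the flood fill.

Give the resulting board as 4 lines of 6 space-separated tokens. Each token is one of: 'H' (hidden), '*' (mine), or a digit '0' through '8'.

H H H H H H
H H H H H H
1 H H H H H
H H H H H H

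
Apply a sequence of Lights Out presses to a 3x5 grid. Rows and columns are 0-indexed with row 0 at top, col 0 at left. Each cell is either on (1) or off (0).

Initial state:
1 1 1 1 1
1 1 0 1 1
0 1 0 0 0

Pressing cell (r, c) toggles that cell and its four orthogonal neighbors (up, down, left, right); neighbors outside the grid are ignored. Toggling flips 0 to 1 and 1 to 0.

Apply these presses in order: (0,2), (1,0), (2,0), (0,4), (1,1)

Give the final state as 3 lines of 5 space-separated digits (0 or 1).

Answer: 0 1 0 1 0
0 1 0 1 0
0 1 0 0 0

Derivation:
After press 1 at (0,2):
1 0 0 0 1
1 1 1 1 1
0 1 0 0 0

After press 2 at (1,0):
0 0 0 0 1
0 0 1 1 1
1 1 0 0 0

After press 3 at (2,0):
0 0 0 0 1
1 0 1 1 1
0 0 0 0 0

After press 4 at (0,4):
0 0 0 1 0
1 0 1 1 0
0 0 0 0 0

After press 5 at (1,1):
0 1 0 1 0
0 1 0 1 0
0 1 0 0 0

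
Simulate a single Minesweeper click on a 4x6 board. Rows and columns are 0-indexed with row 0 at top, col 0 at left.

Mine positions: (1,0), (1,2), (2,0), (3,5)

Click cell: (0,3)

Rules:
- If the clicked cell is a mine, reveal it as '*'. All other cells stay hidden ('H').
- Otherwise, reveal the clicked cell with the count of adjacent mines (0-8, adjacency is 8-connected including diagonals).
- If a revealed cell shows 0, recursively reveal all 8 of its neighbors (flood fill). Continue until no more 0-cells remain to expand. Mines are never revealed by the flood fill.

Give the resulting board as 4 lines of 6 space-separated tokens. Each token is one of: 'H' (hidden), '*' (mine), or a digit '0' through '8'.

H H H 1 H H
H H H H H H
H H H H H H
H H H H H H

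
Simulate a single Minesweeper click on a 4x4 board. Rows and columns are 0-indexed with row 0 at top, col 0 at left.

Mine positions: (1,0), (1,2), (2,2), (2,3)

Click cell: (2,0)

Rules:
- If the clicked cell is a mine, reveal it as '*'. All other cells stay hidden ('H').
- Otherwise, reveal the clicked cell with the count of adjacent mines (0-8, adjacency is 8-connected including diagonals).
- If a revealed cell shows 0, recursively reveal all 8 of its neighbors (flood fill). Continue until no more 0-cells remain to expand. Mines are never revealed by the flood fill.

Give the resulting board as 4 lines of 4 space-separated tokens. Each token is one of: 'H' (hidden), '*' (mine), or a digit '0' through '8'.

H H H H
H H H H
1 H H H
H H H H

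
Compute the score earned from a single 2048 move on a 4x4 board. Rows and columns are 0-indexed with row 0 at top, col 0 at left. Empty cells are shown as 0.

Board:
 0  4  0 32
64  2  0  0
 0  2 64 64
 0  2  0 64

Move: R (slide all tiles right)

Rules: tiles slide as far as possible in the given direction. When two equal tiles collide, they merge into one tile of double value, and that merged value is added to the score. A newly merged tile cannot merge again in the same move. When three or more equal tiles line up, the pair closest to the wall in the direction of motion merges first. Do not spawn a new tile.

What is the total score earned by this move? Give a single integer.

Answer: 128

Derivation:
Slide right:
row 0: [0, 4, 0, 32] -> [0, 0, 4, 32]  score +0 (running 0)
row 1: [64, 2, 0, 0] -> [0, 0, 64, 2]  score +0 (running 0)
row 2: [0, 2, 64, 64] -> [0, 0, 2, 128]  score +128 (running 128)
row 3: [0, 2, 0, 64] -> [0, 0, 2, 64]  score +0 (running 128)
Board after move:
  0   0   4  32
  0   0  64   2
  0   0   2 128
  0   0   2  64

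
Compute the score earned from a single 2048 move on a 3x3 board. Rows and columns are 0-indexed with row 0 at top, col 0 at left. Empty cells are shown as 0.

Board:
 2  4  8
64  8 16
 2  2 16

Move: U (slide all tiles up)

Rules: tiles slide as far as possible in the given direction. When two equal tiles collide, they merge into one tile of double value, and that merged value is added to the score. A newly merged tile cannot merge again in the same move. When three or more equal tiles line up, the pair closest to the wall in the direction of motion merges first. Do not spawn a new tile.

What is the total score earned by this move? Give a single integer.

Slide up:
col 0: [2, 64, 2] -> [2, 64, 2]  score +0 (running 0)
col 1: [4, 8, 2] -> [4, 8, 2]  score +0 (running 0)
col 2: [8, 16, 16] -> [8, 32, 0]  score +32 (running 32)
Board after move:
 2  4  8
64  8 32
 2  2  0

Answer: 32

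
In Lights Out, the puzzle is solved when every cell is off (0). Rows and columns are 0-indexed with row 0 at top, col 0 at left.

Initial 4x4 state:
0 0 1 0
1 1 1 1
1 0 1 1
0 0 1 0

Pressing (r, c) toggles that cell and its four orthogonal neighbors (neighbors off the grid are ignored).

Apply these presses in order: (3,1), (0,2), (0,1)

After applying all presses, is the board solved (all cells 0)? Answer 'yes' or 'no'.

After press 1 at (3,1):
0 0 1 0
1 1 1 1
1 1 1 1
1 1 0 0

After press 2 at (0,2):
0 1 0 1
1 1 0 1
1 1 1 1
1 1 0 0

After press 3 at (0,1):
1 0 1 1
1 0 0 1
1 1 1 1
1 1 0 0

Lights still on: 11

Answer: no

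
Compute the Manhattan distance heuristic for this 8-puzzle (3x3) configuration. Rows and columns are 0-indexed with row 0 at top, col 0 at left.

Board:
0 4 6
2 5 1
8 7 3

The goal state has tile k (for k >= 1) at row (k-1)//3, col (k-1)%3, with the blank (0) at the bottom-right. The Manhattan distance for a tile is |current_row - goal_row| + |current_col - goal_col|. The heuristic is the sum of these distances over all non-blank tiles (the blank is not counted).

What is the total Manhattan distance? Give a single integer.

Tile 4: at (0,1), goal (1,0), distance |0-1|+|1-0| = 2
Tile 6: at (0,2), goal (1,2), distance |0-1|+|2-2| = 1
Tile 2: at (1,0), goal (0,1), distance |1-0|+|0-1| = 2
Tile 5: at (1,1), goal (1,1), distance |1-1|+|1-1| = 0
Tile 1: at (1,2), goal (0,0), distance |1-0|+|2-0| = 3
Tile 8: at (2,0), goal (2,1), distance |2-2|+|0-1| = 1
Tile 7: at (2,1), goal (2,0), distance |2-2|+|1-0| = 1
Tile 3: at (2,2), goal (0,2), distance |2-0|+|2-2| = 2
Sum: 2 + 1 + 2 + 0 + 3 + 1 + 1 + 2 = 12

Answer: 12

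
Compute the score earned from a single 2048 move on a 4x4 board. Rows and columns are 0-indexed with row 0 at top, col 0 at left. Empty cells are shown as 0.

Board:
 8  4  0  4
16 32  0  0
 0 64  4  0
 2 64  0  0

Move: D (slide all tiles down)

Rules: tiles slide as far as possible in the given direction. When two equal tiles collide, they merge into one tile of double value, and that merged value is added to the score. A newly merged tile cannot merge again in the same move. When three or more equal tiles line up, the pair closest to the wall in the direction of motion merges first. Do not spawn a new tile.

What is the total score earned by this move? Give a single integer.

Slide down:
col 0: [8, 16, 0, 2] -> [0, 8, 16, 2]  score +0 (running 0)
col 1: [4, 32, 64, 64] -> [0, 4, 32, 128]  score +128 (running 128)
col 2: [0, 0, 4, 0] -> [0, 0, 0, 4]  score +0 (running 128)
col 3: [4, 0, 0, 0] -> [0, 0, 0, 4]  score +0 (running 128)
Board after move:
  0   0   0   0
  8   4   0   0
 16  32   0   0
  2 128   4   4

Answer: 128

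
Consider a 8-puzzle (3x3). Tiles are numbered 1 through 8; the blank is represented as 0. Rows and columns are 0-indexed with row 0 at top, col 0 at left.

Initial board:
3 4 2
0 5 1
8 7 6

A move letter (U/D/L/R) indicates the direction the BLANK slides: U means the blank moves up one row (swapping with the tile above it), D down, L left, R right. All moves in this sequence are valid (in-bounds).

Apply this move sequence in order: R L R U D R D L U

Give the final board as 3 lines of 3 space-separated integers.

After move 1 (R):
3 4 2
5 0 1
8 7 6

After move 2 (L):
3 4 2
0 5 1
8 7 6

After move 3 (R):
3 4 2
5 0 1
8 7 6

After move 4 (U):
3 0 2
5 4 1
8 7 6

After move 5 (D):
3 4 2
5 0 1
8 7 6

After move 6 (R):
3 4 2
5 1 0
8 7 6

After move 7 (D):
3 4 2
5 1 6
8 7 0

After move 8 (L):
3 4 2
5 1 6
8 0 7

After move 9 (U):
3 4 2
5 0 6
8 1 7

Answer: 3 4 2
5 0 6
8 1 7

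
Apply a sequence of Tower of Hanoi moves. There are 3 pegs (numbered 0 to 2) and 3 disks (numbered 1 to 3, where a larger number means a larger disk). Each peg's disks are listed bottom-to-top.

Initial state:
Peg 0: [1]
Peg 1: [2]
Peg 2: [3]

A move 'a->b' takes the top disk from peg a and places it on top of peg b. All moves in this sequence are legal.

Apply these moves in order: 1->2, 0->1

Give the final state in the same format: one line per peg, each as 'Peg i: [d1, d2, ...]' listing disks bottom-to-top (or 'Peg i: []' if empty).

After move 1 (1->2):
Peg 0: [1]
Peg 1: []
Peg 2: [3, 2]

After move 2 (0->1):
Peg 0: []
Peg 1: [1]
Peg 2: [3, 2]

Answer: Peg 0: []
Peg 1: [1]
Peg 2: [3, 2]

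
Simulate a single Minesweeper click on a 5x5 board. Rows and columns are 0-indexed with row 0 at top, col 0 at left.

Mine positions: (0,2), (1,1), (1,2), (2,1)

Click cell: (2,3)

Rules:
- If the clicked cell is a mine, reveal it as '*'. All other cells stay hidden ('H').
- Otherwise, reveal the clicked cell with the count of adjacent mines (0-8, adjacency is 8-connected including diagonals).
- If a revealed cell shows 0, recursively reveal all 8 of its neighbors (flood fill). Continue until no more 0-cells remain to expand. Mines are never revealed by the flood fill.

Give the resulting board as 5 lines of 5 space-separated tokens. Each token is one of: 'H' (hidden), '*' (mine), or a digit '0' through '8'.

H H H H H
H H H H H
H H H 1 H
H H H H H
H H H H H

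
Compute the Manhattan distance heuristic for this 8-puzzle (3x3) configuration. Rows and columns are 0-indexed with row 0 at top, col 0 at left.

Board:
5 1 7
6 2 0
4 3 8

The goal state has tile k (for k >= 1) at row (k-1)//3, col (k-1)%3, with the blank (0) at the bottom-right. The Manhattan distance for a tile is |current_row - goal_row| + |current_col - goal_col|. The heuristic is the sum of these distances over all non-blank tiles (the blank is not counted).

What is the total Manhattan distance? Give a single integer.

Answer: 15

Derivation:
Tile 5: (0,0)->(1,1) = 2
Tile 1: (0,1)->(0,0) = 1
Tile 7: (0,2)->(2,0) = 4
Tile 6: (1,0)->(1,2) = 2
Tile 2: (1,1)->(0,1) = 1
Tile 4: (2,0)->(1,0) = 1
Tile 3: (2,1)->(0,2) = 3
Tile 8: (2,2)->(2,1) = 1
Sum: 2 + 1 + 4 + 2 + 1 + 1 + 3 + 1 = 15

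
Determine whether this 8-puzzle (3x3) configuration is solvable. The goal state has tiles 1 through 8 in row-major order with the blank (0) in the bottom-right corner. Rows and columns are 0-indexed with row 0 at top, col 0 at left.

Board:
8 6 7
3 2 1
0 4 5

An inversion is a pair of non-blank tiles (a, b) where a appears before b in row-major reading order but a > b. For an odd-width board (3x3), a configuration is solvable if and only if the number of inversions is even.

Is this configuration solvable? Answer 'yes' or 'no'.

Inversions (pairs i<j in row-major order where tile[i] > tile[j] > 0): 20
20 is even, so the puzzle is solvable.

Answer: yes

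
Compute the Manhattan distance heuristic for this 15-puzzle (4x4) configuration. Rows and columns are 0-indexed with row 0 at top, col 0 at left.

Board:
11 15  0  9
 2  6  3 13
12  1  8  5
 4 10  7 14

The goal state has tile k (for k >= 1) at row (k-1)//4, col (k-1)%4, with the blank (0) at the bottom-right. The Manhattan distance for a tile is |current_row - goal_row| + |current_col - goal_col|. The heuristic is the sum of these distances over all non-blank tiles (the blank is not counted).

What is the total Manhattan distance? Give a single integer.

Answer: 44

Derivation:
Tile 11: at (0,0), goal (2,2), distance |0-2|+|0-2| = 4
Tile 15: at (0,1), goal (3,2), distance |0-3|+|1-2| = 4
Tile 9: at (0,3), goal (2,0), distance |0-2|+|3-0| = 5
Tile 2: at (1,0), goal (0,1), distance |1-0|+|0-1| = 2
Tile 6: at (1,1), goal (1,1), distance |1-1|+|1-1| = 0
Tile 3: at (1,2), goal (0,2), distance |1-0|+|2-2| = 1
Tile 13: at (1,3), goal (3,0), distance |1-3|+|3-0| = 5
Tile 12: at (2,0), goal (2,3), distance |2-2|+|0-3| = 3
Tile 1: at (2,1), goal (0,0), distance |2-0|+|1-0| = 3
Tile 8: at (2,2), goal (1,3), distance |2-1|+|2-3| = 2
Tile 5: at (2,3), goal (1,0), distance |2-1|+|3-0| = 4
Tile 4: at (3,0), goal (0,3), distance |3-0|+|0-3| = 6
Tile 10: at (3,1), goal (2,1), distance |3-2|+|1-1| = 1
Tile 7: at (3,2), goal (1,2), distance |3-1|+|2-2| = 2
Tile 14: at (3,3), goal (3,1), distance |3-3|+|3-1| = 2
Sum: 4 + 4 + 5 + 2 + 0 + 1 + 5 + 3 + 3 + 2 + 4 + 6 + 1 + 2 + 2 = 44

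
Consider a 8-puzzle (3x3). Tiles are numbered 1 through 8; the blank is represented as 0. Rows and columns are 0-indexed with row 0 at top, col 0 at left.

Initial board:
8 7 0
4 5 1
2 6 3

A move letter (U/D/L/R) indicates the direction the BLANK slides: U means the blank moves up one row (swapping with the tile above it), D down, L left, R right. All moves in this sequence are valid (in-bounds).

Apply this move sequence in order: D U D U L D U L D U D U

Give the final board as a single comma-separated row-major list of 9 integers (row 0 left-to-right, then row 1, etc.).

After move 1 (D):
8 7 1
4 5 0
2 6 3

After move 2 (U):
8 7 0
4 5 1
2 6 3

After move 3 (D):
8 7 1
4 5 0
2 6 3

After move 4 (U):
8 7 0
4 5 1
2 6 3

After move 5 (L):
8 0 7
4 5 1
2 6 3

After move 6 (D):
8 5 7
4 0 1
2 6 3

After move 7 (U):
8 0 7
4 5 1
2 6 3

After move 8 (L):
0 8 7
4 5 1
2 6 3

After move 9 (D):
4 8 7
0 5 1
2 6 3

After move 10 (U):
0 8 7
4 5 1
2 6 3

After move 11 (D):
4 8 7
0 5 1
2 6 3

After move 12 (U):
0 8 7
4 5 1
2 6 3

Answer: 0, 8, 7, 4, 5, 1, 2, 6, 3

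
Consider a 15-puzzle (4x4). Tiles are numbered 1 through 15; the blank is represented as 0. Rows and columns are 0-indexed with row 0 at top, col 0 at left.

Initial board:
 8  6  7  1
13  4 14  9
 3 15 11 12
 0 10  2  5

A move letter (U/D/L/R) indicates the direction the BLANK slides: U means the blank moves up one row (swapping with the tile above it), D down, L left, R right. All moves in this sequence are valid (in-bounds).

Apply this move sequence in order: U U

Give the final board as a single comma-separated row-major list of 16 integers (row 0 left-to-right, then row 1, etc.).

After move 1 (U):
 8  6  7  1
13  4 14  9
 0 15 11 12
 3 10  2  5

After move 2 (U):
 8  6  7  1
 0  4 14  9
13 15 11 12
 3 10  2  5

Answer: 8, 6, 7, 1, 0, 4, 14, 9, 13, 15, 11, 12, 3, 10, 2, 5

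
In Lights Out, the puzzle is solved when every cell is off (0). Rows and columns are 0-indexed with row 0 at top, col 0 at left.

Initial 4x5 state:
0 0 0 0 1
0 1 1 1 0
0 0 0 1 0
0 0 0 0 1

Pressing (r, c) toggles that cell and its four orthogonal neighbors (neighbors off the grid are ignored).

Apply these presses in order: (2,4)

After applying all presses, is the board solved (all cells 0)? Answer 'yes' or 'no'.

Answer: no

Derivation:
After press 1 at (2,4):
0 0 0 0 1
0 1 1 1 1
0 0 0 0 1
0 0 0 0 0

Lights still on: 6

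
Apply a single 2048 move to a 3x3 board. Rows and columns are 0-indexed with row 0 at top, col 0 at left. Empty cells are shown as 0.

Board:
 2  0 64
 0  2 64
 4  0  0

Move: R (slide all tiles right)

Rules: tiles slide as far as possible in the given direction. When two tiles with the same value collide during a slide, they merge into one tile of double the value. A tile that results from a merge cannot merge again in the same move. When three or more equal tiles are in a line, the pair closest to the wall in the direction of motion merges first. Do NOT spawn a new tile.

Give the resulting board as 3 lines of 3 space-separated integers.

Answer:  0  2 64
 0  2 64
 0  0  4

Derivation:
Slide right:
row 0: [2, 0, 64] -> [0, 2, 64]
row 1: [0, 2, 64] -> [0, 2, 64]
row 2: [4, 0, 0] -> [0, 0, 4]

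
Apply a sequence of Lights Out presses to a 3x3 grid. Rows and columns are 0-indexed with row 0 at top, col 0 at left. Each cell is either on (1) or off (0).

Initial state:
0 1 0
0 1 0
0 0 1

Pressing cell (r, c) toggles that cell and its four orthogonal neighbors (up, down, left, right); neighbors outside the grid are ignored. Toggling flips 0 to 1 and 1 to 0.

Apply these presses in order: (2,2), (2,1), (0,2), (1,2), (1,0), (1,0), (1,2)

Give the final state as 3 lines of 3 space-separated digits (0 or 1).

Answer: 0 0 1
0 0 0
1 0 1

Derivation:
After press 1 at (2,2):
0 1 0
0 1 1
0 1 0

After press 2 at (2,1):
0 1 0
0 0 1
1 0 1

After press 3 at (0,2):
0 0 1
0 0 0
1 0 1

After press 4 at (1,2):
0 0 0
0 1 1
1 0 0

After press 5 at (1,0):
1 0 0
1 0 1
0 0 0

After press 6 at (1,0):
0 0 0
0 1 1
1 0 0

After press 7 at (1,2):
0 0 1
0 0 0
1 0 1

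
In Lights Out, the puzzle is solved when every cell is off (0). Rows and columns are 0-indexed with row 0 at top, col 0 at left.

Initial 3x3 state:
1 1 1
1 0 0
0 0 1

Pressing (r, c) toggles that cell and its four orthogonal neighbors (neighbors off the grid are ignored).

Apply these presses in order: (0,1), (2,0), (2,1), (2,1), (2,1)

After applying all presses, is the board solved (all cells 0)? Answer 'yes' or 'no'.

Answer: yes

Derivation:
After press 1 at (0,1):
0 0 0
1 1 0
0 0 1

After press 2 at (2,0):
0 0 0
0 1 0
1 1 1

After press 3 at (2,1):
0 0 0
0 0 0
0 0 0

After press 4 at (2,1):
0 0 0
0 1 0
1 1 1

After press 5 at (2,1):
0 0 0
0 0 0
0 0 0

Lights still on: 0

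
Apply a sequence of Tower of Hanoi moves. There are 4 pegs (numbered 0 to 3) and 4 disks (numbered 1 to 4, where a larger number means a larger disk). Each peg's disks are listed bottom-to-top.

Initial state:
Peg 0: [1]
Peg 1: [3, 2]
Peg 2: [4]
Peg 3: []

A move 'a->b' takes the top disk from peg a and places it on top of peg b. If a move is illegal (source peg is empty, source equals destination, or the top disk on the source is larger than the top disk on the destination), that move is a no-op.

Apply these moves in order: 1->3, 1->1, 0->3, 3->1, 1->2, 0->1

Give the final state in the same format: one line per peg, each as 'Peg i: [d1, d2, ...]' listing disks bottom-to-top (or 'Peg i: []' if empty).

After move 1 (1->3):
Peg 0: [1]
Peg 1: [3]
Peg 2: [4]
Peg 3: [2]

After move 2 (1->1):
Peg 0: [1]
Peg 1: [3]
Peg 2: [4]
Peg 3: [2]

After move 3 (0->3):
Peg 0: []
Peg 1: [3]
Peg 2: [4]
Peg 3: [2, 1]

After move 4 (3->1):
Peg 0: []
Peg 1: [3, 1]
Peg 2: [4]
Peg 3: [2]

After move 5 (1->2):
Peg 0: []
Peg 1: [3]
Peg 2: [4, 1]
Peg 3: [2]

After move 6 (0->1):
Peg 0: []
Peg 1: [3]
Peg 2: [4, 1]
Peg 3: [2]

Answer: Peg 0: []
Peg 1: [3]
Peg 2: [4, 1]
Peg 3: [2]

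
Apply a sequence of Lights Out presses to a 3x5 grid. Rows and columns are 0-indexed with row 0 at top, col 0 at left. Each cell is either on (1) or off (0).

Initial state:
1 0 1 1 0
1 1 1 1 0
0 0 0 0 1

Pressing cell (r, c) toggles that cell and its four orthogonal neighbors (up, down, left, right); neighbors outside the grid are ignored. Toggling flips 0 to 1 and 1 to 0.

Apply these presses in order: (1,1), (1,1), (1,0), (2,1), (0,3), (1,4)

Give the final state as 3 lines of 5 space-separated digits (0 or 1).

After press 1 at (1,1):
1 1 1 1 0
0 0 0 1 0
0 1 0 0 1

After press 2 at (1,1):
1 0 1 1 0
1 1 1 1 0
0 0 0 0 1

After press 3 at (1,0):
0 0 1 1 0
0 0 1 1 0
1 0 0 0 1

After press 4 at (2,1):
0 0 1 1 0
0 1 1 1 0
0 1 1 0 1

After press 5 at (0,3):
0 0 0 0 1
0 1 1 0 0
0 1 1 0 1

After press 6 at (1,4):
0 0 0 0 0
0 1 1 1 1
0 1 1 0 0

Answer: 0 0 0 0 0
0 1 1 1 1
0 1 1 0 0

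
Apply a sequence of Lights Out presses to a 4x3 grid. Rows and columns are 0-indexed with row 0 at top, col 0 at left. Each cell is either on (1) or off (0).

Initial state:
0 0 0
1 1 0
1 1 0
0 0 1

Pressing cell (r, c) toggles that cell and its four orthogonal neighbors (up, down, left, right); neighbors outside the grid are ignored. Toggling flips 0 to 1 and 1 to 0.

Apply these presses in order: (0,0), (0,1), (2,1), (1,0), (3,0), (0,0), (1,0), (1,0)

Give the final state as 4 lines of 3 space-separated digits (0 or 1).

After press 1 at (0,0):
1 1 0
0 1 0
1 1 0
0 0 1

After press 2 at (0,1):
0 0 1
0 0 0
1 1 0
0 0 1

After press 3 at (2,1):
0 0 1
0 1 0
0 0 1
0 1 1

After press 4 at (1,0):
1 0 1
1 0 0
1 0 1
0 1 1

After press 5 at (3,0):
1 0 1
1 0 0
0 0 1
1 0 1

After press 6 at (0,0):
0 1 1
0 0 0
0 0 1
1 0 1

After press 7 at (1,0):
1 1 1
1 1 0
1 0 1
1 0 1

After press 8 at (1,0):
0 1 1
0 0 0
0 0 1
1 0 1

Answer: 0 1 1
0 0 0
0 0 1
1 0 1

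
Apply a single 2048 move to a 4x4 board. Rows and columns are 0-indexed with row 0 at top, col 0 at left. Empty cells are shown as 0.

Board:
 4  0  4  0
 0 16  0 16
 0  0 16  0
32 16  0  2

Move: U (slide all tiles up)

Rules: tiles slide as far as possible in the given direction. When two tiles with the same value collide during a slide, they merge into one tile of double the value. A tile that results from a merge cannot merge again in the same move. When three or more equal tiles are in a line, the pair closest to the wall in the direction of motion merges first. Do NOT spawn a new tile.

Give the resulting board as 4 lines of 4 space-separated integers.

Slide up:
col 0: [4, 0, 0, 32] -> [4, 32, 0, 0]
col 1: [0, 16, 0, 16] -> [32, 0, 0, 0]
col 2: [4, 0, 16, 0] -> [4, 16, 0, 0]
col 3: [0, 16, 0, 2] -> [16, 2, 0, 0]

Answer:  4 32  4 16
32  0 16  2
 0  0  0  0
 0  0  0  0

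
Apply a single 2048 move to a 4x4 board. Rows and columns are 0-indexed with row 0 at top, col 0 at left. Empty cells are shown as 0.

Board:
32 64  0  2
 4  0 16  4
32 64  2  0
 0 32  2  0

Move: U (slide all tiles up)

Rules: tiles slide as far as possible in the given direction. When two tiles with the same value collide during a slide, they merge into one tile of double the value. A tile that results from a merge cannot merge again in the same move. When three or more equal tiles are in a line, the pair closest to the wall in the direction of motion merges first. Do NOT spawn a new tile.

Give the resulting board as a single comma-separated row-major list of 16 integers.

Slide up:
col 0: [32, 4, 32, 0] -> [32, 4, 32, 0]
col 1: [64, 0, 64, 32] -> [128, 32, 0, 0]
col 2: [0, 16, 2, 2] -> [16, 4, 0, 0]
col 3: [2, 4, 0, 0] -> [2, 4, 0, 0]

Answer: 32, 128, 16, 2, 4, 32, 4, 4, 32, 0, 0, 0, 0, 0, 0, 0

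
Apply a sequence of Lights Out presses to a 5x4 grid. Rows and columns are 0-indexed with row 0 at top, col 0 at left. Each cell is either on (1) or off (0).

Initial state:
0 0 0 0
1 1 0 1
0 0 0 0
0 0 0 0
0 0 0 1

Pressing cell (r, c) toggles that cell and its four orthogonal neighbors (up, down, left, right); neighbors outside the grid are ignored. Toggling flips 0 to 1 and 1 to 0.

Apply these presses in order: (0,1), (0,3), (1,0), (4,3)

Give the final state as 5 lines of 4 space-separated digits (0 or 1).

Answer: 0 1 0 1
0 1 0 0
1 0 0 0
0 0 0 1
0 0 1 0

Derivation:
After press 1 at (0,1):
1 1 1 0
1 0 0 1
0 0 0 0
0 0 0 0
0 0 0 1

After press 2 at (0,3):
1 1 0 1
1 0 0 0
0 0 0 0
0 0 0 0
0 0 0 1

After press 3 at (1,0):
0 1 0 1
0 1 0 0
1 0 0 0
0 0 0 0
0 0 0 1

After press 4 at (4,3):
0 1 0 1
0 1 0 0
1 0 0 0
0 0 0 1
0 0 1 0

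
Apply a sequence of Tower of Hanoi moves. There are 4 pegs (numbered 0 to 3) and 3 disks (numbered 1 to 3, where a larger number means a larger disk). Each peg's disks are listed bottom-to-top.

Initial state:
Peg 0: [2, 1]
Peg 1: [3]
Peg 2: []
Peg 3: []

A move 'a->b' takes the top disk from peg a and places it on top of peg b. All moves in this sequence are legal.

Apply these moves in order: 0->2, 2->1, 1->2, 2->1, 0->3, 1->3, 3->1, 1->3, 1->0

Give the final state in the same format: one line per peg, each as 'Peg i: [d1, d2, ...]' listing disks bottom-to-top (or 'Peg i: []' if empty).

Answer: Peg 0: [3]
Peg 1: []
Peg 2: []
Peg 3: [2, 1]

Derivation:
After move 1 (0->2):
Peg 0: [2]
Peg 1: [3]
Peg 2: [1]
Peg 3: []

After move 2 (2->1):
Peg 0: [2]
Peg 1: [3, 1]
Peg 2: []
Peg 3: []

After move 3 (1->2):
Peg 0: [2]
Peg 1: [3]
Peg 2: [1]
Peg 3: []

After move 4 (2->1):
Peg 0: [2]
Peg 1: [3, 1]
Peg 2: []
Peg 3: []

After move 5 (0->3):
Peg 0: []
Peg 1: [3, 1]
Peg 2: []
Peg 3: [2]

After move 6 (1->3):
Peg 0: []
Peg 1: [3]
Peg 2: []
Peg 3: [2, 1]

After move 7 (3->1):
Peg 0: []
Peg 1: [3, 1]
Peg 2: []
Peg 3: [2]

After move 8 (1->3):
Peg 0: []
Peg 1: [3]
Peg 2: []
Peg 3: [2, 1]

After move 9 (1->0):
Peg 0: [3]
Peg 1: []
Peg 2: []
Peg 3: [2, 1]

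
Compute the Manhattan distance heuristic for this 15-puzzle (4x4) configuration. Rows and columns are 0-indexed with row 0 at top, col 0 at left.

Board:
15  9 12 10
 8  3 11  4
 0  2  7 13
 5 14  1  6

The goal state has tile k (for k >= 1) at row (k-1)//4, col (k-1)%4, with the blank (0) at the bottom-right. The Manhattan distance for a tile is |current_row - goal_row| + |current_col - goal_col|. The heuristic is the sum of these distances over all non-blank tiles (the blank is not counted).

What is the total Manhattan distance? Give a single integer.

Tile 15: at (0,0), goal (3,2), distance |0-3|+|0-2| = 5
Tile 9: at (0,1), goal (2,0), distance |0-2|+|1-0| = 3
Tile 12: at (0,2), goal (2,3), distance |0-2|+|2-3| = 3
Tile 10: at (0,3), goal (2,1), distance |0-2|+|3-1| = 4
Tile 8: at (1,0), goal (1,3), distance |1-1|+|0-3| = 3
Tile 3: at (1,1), goal (0,2), distance |1-0|+|1-2| = 2
Tile 11: at (1,2), goal (2,2), distance |1-2|+|2-2| = 1
Tile 4: at (1,3), goal (0,3), distance |1-0|+|3-3| = 1
Tile 2: at (2,1), goal (0,1), distance |2-0|+|1-1| = 2
Tile 7: at (2,2), goal (1,2), distance |2-1|+|2-2| = 1
Tile 13: at (2,3), goal (3,0), distance |2-3|+|3-0| = 4
Tile 5: at (3,0), goal (1,0), distance |3-1|+|0-0| = 2
Tile 14: at (3,1), goal (3,1), distance |3-3|+|1-1| = 0
Tile 1: at (3,2), goal (0,0), distance |3-0|+|2-0| = 5
Tile 6: at (3,3), goal (1,1), distance |3-1|+|3-1| = 4
Sum: 5 + 3 + 3 + 4 + 3 + 2 + 1 + 1 + 2 + 1 + 4 + 2 + 0 + 5 + 4 = 40

Answer: 40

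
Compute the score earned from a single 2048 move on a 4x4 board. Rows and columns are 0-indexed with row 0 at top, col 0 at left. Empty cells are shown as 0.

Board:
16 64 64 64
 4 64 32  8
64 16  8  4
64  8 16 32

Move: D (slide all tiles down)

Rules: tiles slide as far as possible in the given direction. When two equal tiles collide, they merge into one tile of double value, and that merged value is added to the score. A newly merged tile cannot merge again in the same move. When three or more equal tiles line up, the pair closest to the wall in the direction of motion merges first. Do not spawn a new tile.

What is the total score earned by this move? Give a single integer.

Slide down:
col 0: [16, 4, 64, 64] -> [0, 16, 4, 128]  score +128 (running 128)
col 1: [64, 64, 16, 8] -> [0, 128, 16, 8]  score +128 (running 256)
col 2: [64, 32, 8, 16] -> [64, 32, 8, 16]  score +0 (running 256)
col 3: [64, 8, 4, 32] -> [64, 8, 4, 32]  score +0 (running 256)
Board after move:
  0   0  64  64
 16 128  32   8
  4  16   8   4
128   8  16  32

Answer: 256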